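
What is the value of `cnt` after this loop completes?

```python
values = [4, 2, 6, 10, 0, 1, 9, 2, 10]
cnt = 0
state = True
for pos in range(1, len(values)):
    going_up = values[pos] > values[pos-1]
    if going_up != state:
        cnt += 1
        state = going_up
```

Count direction changes in [4, 2, 6, 10, 0, 1, 9, 2, 10]
`cnt` takes the values: 0 → 1 → 2 → 3 → 4 → 5 → 6

Answer: 6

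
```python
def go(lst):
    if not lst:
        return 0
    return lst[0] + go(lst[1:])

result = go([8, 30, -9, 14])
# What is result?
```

8 + 30 + (-9) + 14 + 0 = 43

Answer: 43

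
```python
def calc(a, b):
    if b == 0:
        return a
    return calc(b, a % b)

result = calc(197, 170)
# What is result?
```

calc(197, 170) -> calc(170, 27) -> calc(27, 8) -> calc(8, 3) -> calc(3, 2) -> calc(2, 1) -> calc(1, 0) -> 1

Answer: 1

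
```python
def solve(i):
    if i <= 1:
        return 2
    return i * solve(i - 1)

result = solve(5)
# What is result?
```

solve(5) = 5 * 4 * 3 * 2 * 2 = 240

Answer: 240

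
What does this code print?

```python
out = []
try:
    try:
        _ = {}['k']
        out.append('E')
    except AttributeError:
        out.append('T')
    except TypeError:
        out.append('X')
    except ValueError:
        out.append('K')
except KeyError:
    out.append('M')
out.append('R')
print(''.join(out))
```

Execution trace: 'M' (outer except KeyError) → 'R' (after the try/except). Output: MR

Answer: MR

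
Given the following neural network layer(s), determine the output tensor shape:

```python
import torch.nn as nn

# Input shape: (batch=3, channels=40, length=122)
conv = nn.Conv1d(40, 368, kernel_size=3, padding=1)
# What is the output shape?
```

Input: (3, 40, 122) -> Output: (3, 368, 122)

Answer: (3, 368, 122)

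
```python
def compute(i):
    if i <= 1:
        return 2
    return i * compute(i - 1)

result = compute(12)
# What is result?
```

compute(12) = 12 * 11 * 10 * 9 * 8 * 7 * 6 * 5 * 4 * 3 * 2 * 2 = 958003200

Answer: 958003200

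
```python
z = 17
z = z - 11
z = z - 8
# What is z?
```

Trace:
`z = 17` → z = 17
`z = z - 11` → z = 6
`z = z - 8` → z = -2
So z = -2

Answer: -2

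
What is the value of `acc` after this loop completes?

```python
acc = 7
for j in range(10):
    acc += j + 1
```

Start at 7, add 1 to 10 = 62
`acc` takes the values: 7 → 8 → 10 → 13 → 17 → 22 → 28 → 35 → 43 → 52 → 62

Answer: 62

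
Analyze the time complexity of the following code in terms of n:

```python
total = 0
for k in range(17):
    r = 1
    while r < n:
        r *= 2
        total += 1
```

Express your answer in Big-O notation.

Each loop level contributes: 1 × log n. Multiplying the contributions gives O(log n).

Answer: O(log n)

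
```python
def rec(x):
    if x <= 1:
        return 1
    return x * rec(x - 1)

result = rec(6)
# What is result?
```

rec(6) = 6 * 5 * 4 * 3 * 2 * 1 = 720

Answer: 720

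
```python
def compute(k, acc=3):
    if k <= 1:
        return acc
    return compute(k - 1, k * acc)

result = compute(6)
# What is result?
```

Accumulator trace (n, acc): (6, 3) -> (5, 18) -> (4, 90) -> (3, 360) -> (2, 1080) -> (1, 2160) -> return 2160

Answer: 2160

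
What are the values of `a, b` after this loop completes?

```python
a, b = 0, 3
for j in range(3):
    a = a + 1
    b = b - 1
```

a goes 0→3, b goes 3→0
`a, b` takes the values: (0, 3) → (1, 3) → (1, 2) → (2, 2) → (2, 1) → (3, 1) → (3, 0)

Answer: 3, 0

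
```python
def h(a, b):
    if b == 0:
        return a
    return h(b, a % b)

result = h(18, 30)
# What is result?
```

h(18, 30) -> h(30, 18) -> h(18, 12) -> h(12, 6) -> h(6, 0) -> 6

Answer: 6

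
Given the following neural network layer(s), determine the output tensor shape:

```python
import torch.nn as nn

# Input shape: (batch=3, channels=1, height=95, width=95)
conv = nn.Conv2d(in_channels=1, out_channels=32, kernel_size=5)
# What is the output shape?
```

Input: (3, 1, 95, 95) -> Output: (3, 32, 91, 91)

Answer: (3, 32, 91, 91)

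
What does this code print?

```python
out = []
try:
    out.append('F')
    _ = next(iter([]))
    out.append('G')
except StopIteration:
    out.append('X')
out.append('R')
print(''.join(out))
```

Execution trace: 'F' (try body) → 'X' (except StopIteration) → 'R' (after the try/except). Output: FXR

Answer: FXR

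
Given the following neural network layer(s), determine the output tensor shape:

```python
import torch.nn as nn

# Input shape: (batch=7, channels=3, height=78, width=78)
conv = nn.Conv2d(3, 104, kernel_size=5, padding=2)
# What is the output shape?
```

Input: (7, 3, 78, 78) -> Output: (7, 104, 78, 78)

Answer: (7, 104, 78, 78)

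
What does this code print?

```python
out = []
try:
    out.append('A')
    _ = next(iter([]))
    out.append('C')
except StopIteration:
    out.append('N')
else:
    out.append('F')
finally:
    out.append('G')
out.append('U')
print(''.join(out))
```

Execution trace: 'A' (try body) → 'N' (except StopIteration) → 'G' (finally) → 'U' (after the try/except). Output: ANGU

Answer: ANGU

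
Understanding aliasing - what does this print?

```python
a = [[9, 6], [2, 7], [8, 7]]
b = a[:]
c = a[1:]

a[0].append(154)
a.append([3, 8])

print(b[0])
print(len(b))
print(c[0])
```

Key concept: slice with nested mutation.
Step by step:
`a = [[9, 6], [2, 7], [8, 7]]` → a = [[9, 6], [2, 7], [8, 7]]
`b = a[:]` → b = [[9, 6], [2, 7], [8, 7]]
`c = a[1:]` → c = [[2, 7], [8, 7]]
`a[0].append(154)` → a = [[9, 6, 154], [2, 7], [8, 7]]; b = [[9, 6, 154], [2, 7], [8, 7]]
`a.append([3, 8])` → a = [[9, 6, 154], [2, 7], [8, 7], [3, 8]]
`print(b[0])` → prints [9, 6, 154]
`print(len(b))` → prints 3
`print(c[0])` → prints [2, 7]

Answer:
[9, 6, 154]
3
[2, 7]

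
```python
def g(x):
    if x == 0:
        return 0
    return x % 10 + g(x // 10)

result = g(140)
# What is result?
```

Sum of digits of 140: 0 + 4 + 1 = 5

Answer: 5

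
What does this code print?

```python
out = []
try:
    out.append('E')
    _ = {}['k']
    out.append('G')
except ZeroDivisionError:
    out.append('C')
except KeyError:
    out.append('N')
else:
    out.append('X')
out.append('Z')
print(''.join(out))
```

Execution trace: 'E' (try body) → 'N' (except KeyError) → 'Z' (after the try/except). Output: ENZ

Answer: ENZ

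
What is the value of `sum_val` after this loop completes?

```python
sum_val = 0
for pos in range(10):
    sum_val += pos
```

Sum of 0 to 9 = 45
`sum_val` takes the values: 0 → 1 → 3 → 6 → 10 → 15 → 21 → 28 → 36 → 45

Answer: 45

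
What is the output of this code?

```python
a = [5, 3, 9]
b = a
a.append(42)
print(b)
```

Key concept: basic list aliasing.
Step by step:
`a = [5, 3, 9]` → a = [5, 3, 9]
`b = a` → b = [5, 3, 9] (same object as a)
`a.append(42)` → a = [5, 3, 9, 42] (same object as b); b = [5, 3, 9, 42] (same object as a)
`print(b)` → prints [5, 3, 9, 42]

Answer: [5, 3, 9, 42]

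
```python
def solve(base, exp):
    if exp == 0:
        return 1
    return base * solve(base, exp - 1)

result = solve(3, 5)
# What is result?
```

solve(3, 5) = 3 * 3 * 3 * 3 * 3 = 243

Answer: 243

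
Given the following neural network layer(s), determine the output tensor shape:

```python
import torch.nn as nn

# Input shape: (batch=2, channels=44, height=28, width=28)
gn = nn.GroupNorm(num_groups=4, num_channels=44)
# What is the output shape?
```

Input: (2, 44, 28, 28) -> Output: (2, 44, 28, 28)

Answer: (2, 44, 28, 28)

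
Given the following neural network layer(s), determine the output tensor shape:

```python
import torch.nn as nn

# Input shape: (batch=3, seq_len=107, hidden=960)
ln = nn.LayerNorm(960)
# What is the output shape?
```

Input: (3, 107, 960) -> Output: (3, 107, 960)

Answer: (3, 107, 960)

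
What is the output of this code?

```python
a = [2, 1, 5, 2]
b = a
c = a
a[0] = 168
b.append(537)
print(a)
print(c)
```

Key concept: multiple aliases.
Step by step:
`a = [2, 1, 5, 2]` → a = [2, 1, 5, 2]
`b = a` → b = [2, 1, 5, 2] (same object as a)
`c = a` → c = [2, 1, 5, 2] (same object as a, b)
`a[0] = 168` → a = [168, 1, 5, 2] (same object as b, c); b = [168, 1, 5, 2] (same object as a, c); c = [168, 1, 5, 2] (same object as a, b)
`b.append(537)` → a = [168, 1, 5, 2, 537] (same object as b, c); b = [168, 1, 5, 2, 537] (same object as a, c); c = [168, 1, 5, 2, 537] (same object as a, b)
`print(a)` → prints [168, 1, 5, 2, 537]
`print(c)` → prints [168, 1, 5, 2, 537]

Answer:
[168, 1, 5, 2, 537]
[168, 1, 5, 2, 537]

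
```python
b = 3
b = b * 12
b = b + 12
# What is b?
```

Trace:
`b = 3` → b = 3
`b = b * 12` → b = 36
`b = b + 12` → b = 48
So b = 48

Answer: 48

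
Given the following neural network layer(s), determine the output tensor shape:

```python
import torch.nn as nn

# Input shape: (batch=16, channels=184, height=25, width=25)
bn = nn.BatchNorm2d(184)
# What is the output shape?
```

Input: (16, 184, 25, 25) -> Output: (16, 184, 25, 25)

Answer: (16, 184, 25, 25)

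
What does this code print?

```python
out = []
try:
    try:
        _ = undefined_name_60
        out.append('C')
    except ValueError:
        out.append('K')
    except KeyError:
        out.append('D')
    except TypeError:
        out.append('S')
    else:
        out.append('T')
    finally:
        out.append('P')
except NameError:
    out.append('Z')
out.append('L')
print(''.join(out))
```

Execution trace: 'P' (finally) → 'Z' (outer except NameError) → 'L' (after the try/except). Output: PZL

Answer: PZL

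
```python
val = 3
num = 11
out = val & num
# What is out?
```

Trace:
`val = 3` → val = 3
`num = 11` → num = 11
`out = val & num` → out = 3
So out = 3

Answer: 3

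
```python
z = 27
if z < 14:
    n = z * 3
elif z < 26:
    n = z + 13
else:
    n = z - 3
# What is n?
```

Trace:
`z = 27` → z = 27
`if z < 14: ...` → z < 14 is False, z < 26 is False, take else branch → n = 24
So n = 24

Answer: 24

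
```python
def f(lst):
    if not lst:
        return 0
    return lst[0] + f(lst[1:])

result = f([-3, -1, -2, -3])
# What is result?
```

(-3) + (-1) + (-2) + (-3) + 0 = -9

Answer: -9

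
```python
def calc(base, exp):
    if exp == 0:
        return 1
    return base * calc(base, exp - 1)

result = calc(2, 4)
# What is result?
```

calc(2, 4) = 2 * 2 * 2 * 2 = 16

Answer: 16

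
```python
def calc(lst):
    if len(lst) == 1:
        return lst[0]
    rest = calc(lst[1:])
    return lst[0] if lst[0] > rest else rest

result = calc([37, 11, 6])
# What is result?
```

Recursive max over [37, 11, 6] = 37

Answer: 37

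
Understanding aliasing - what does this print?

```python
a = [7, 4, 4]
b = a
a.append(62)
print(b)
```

Key concept: basic list aliasing.
Step by step:
`a = [7, 4, 4]` → a = [7, 4, 4]
`b = a` → b = [7, 4, 4] (same object as a)
`a.append(62)` → a = [7, 4, 4, 62] (same object as b); b = [7, 4, 4, 62] (same object as a)
`print(b)` → prints [7, 4, 4, 62]

Answer: [7, 4, 4, 62]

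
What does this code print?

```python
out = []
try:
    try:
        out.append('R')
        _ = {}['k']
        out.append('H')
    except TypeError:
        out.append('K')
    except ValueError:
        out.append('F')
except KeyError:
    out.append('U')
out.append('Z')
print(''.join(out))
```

Execution trace: 'R' (inner try body) → 'U' (outer except KeyError) → 'Z' (after the try/except). Output: RUZ

Answer: RUZ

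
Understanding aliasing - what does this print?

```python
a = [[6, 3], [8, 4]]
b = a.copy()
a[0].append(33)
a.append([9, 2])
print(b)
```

Key concept: shallow copy with nested lists.
Step by step:
`a = [[6, 3], [8, 4]]` → a = [[6, 3], [8, 4]]
`b = a.copy()` → b = [[6, 3], [8, 4]]
`a[0].append(33)` → a = [[6, 3, 33], [8, 4]]; b = [[6, 3, 33], [8, 4]]
`a.append([9, 2])` → a = [[6, 3, 33], [8, 4], [9, 2]]
`print(b)` → prints [[6, 3, 33], [8, 4]]

Answer: [[6, 3, 33], [8, 4]]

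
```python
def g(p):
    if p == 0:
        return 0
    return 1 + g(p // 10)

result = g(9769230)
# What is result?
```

Count of digits of 9769230: 7

Answer: 7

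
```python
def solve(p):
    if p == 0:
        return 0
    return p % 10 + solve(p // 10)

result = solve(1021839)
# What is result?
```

Sum of digits of 1021839: 9 + 3 + 8 + 1 + 2 + 0 + 1 = 24

Answer: 24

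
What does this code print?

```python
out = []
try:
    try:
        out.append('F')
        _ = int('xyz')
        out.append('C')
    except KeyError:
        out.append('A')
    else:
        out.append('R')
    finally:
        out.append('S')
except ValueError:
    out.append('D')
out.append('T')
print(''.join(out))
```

Execution trace: 'F' (try body) → 'S' (finally) → 'D' (outer except ValueError) → 'T' (after the try/except). Output: FSDT

Answer: FSDT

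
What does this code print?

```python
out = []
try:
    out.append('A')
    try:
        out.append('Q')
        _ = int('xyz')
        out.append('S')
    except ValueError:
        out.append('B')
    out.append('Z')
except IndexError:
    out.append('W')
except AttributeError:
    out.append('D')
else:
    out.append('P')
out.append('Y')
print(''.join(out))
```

Execution trace: 'A' (try body) → 'Q' (inner try body) → 'B' (inner except ValueError) → 'Z' (try body, no exception) → 'P' (else) → 'Y' (after the try/except). Output: AQBZPY

Answer: AQBZPY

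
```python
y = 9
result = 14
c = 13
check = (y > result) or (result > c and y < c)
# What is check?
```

Trace:
`y = 9` → y = 9
`result = 14` → result = 14
`c = 13` → c = 13
`check = (y > result) or (result > c and y < c)` → check = True
So check = True

Answer: True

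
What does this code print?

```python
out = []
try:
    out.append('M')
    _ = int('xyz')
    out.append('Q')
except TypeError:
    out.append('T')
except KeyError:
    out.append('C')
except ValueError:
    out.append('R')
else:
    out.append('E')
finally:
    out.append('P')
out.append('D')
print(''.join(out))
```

Execution trace: 'M' (try body) → 'R' (except ValueError) → 'P' (finally) → 'D' (after the try/except). Output: MRPD

Answer: MRPD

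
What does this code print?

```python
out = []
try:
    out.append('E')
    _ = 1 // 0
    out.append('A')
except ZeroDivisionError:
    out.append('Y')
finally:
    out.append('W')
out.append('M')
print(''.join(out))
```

Execution trace: 'E' (try body) → 'Y' (except ZeroDivisionError) → 'W' (finally) → 'M' (after the try/except). Output: EYWM

Answer: EYWM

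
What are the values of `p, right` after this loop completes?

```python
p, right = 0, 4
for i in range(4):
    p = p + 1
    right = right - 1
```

p goes 0→4, right goes 4→0
`p, right` takes the values: (0, 4) → (1, 4) → (1, 3) → (2, 3) → (2, 2) → (3, 2) → (3, 1) → (4, 1) → (4, 0)

Answer: 4, 0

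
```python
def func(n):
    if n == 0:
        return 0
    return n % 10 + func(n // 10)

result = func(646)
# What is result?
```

Sum of digits of 646: 6 + 4 + 6 = 16

Answer: 16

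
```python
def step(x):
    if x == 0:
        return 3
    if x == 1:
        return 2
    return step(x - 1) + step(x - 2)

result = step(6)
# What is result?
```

Build up from base cases: step(0)=3, step(1)=2, step(2)=5, step(3)=7, step(4)=12, step(5)=19, step(6)=31

Answer: 31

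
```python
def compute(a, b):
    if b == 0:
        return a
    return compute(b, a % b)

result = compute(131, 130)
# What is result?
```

compute(131, 130) -> compute(130, 1) -> compute(1, 0) -> 1

Answer: 1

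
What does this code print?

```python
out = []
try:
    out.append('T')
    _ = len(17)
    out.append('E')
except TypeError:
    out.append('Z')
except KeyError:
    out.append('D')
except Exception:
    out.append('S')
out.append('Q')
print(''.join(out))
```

Execution trace: 'T' (try body) → 'Z' (except TypeError) → 'Q' (after the try/except). Output: TZQ

Answer: TZQ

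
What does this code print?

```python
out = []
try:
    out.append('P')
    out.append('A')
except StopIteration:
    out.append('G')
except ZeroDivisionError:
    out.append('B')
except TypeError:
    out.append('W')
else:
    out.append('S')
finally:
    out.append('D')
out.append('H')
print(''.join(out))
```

Execution trace: 'P' (try body) → 'A' (try body, no exception) → 'S' (else) → 'D' (finally) → 'H' (after the try/except). Output: PASDH

Answer: PASDH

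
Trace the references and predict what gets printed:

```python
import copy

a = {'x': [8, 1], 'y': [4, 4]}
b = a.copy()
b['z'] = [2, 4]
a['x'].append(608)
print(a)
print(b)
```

Key concept: shallow copy of dict with mutable values.
Step by step:
`a = {'x': [8, 1], 'y': [4, 4]}` → a = {'x': [8, 1], 'y': [4, 4]}
`b = a.copy()` → b = {'x': [8, 1], 'y': [4, 4]}
`b['z'] = [2, 4]` → b = {'x': [8, 1], 'y': [4, 4], 'z': [2, 4]}
`a['x'].append(608)` → a = {'x': [8, 1, 608], 'y': [4, 4]}; b = {'x': [8, 1, 608], 'y': [4, 4], 'z': [2, 4]}
`print(a)` → prints {'x': [8, 1, 608], 'y': [4, 4]}
`print(b)` → prints {'x': [8, 1, 608], 'y': [4, 4], 'z': [2, 4]}

Answer:
{'x': [8, 1, 608], 'y': [4, 4]}
{'x': [8, 1, 608], 'y': [4, 4], 'z': [2, 4]}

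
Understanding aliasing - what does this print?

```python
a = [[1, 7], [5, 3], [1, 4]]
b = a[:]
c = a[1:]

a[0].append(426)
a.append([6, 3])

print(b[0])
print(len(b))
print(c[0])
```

Key concept: slice with nested mutation.
Step by step:
`a = [[1, 7], [5, 3], [1, 4]]` → a = [[1, 7], [5, 3], [1, 4]]
`b = a[:]` → b = [[1, 7], [5, 3], [1, 4]]
`c = a[1:]` → c = [[5, 3], [1, 4]]
`a[0].append(426)` → a = [[1, 7, 426], [5, 3], [1, 4]]; b = [[1, 7, 426], [5, 3], [1, 4]]
`a.append([6, 3])` → a = [[1, 7, 426], [5, 3], [1, 4], [6, 3]]
`print(b[0])` → prints [1, 7, 426]
`print(len(b))` → prints 3
`print(c[0])` → prints [5, 3]

Answer:
[1, 7, 426]
3
[5, 3]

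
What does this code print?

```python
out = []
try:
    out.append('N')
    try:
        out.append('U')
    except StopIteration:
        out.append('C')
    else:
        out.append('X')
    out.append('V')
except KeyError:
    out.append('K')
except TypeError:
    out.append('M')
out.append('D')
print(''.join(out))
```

Execution trace: 'N' (try body) → 'U' (inner try body, no exception) → 'X' (inner else) → 'V' (try body, no exception) → 'D' (after the try/except). Output: NUXVD

Answer: NUXVD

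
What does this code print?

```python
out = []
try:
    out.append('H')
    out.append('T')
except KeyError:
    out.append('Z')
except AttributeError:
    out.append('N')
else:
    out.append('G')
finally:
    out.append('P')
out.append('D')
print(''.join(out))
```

Execution trace: 'H' (try body) → 'T' (try body, no exception) → 'G' (else) → 'P' (finally) → 'D' (after the try/except). Output: HTGPD

Answer: HTGPD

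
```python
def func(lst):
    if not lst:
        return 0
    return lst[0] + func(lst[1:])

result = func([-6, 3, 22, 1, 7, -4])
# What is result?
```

(-6) + 3 + 22 + 1 + 7 + (-4) + 0 = 23

Answer: 23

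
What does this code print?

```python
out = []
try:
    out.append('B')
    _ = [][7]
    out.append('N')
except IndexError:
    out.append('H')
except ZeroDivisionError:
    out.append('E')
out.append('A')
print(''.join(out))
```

Execution trace: 'B' (try body) → 'H' (except IndexError) → 'A' (after the try/except). Output: BHA

Answer: BHA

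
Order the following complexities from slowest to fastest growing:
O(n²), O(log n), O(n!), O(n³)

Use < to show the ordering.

Ordered by growth rate: O(log n) < O(n²) < O(n³) < O(n!)

Answer: O(log n) < O(n²) < O(n³) < O(n!)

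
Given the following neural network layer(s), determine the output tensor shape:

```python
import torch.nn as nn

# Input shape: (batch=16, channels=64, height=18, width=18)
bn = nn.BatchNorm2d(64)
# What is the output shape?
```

Input: (16, 64, 18, 18) -> Output: (16, 64, 18, 18)

Answer: (16, 64, 18, 18)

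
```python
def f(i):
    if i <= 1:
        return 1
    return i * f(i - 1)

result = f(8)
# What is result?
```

f(8) = 8 * 7 * 6 * 5 * 4 * 3 * 2 * 1 = 40320

Answer: 40320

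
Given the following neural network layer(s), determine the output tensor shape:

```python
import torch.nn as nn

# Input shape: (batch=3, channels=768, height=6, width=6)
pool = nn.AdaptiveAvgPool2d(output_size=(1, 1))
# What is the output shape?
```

Input: (3, 768, 6, 6) -> Output: (3, 768, 1, 1)

Answer: (3, 768, 1, 1)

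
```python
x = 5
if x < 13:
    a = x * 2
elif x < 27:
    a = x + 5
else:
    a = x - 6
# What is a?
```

Trace:
`x = 5` → x = 5
`if x < 13: ...` → x < 13 is True → a = 10
So a = 10

Answer: 10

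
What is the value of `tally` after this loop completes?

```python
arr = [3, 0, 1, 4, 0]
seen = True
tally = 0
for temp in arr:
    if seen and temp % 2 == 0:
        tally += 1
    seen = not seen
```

Count even values at even positions
`tally` takes the values: 0 → 1

Answer: 1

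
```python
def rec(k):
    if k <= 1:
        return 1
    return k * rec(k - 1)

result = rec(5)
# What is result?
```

rec(5) = 5 * 4 * 3 * 2 * 1 = 120

Answer: 120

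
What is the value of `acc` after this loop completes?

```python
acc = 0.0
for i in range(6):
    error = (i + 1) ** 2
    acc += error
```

Sum of squared losses 1² + 2² + ... + 6²
`acc` takes the values: 0.0 → 1.0 → 5.0 → 14.0 → 30.0 → 55.0 → 91.0

Answer: 91.0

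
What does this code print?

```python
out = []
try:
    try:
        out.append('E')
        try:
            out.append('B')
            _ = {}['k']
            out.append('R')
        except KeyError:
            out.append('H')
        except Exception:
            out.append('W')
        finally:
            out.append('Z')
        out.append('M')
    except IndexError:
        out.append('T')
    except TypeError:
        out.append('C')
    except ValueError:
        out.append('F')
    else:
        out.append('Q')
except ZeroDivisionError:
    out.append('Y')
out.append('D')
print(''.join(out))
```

Execution trace: 'E' (try body) → 'B' (inner try body) → 'H' (inner except KeyError) → 'Z' (inner finally) → 'M' (try body, no exception) → 'Q' (else) → 'D' (after the try/except). Output: EBHZMQD

Answer: EBHZMQD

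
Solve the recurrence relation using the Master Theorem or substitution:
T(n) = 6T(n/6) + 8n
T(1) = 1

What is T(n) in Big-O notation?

By Master Theorem: a=6, b=6, f(n)=8n. Since log_6(6) = 1 and f(n) = Θ(n^1), Case 2 applies. T(n) = O(n log n).

Answer: O(n log n)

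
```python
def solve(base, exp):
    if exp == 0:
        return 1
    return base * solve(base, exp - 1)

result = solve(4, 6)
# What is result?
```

solve(4, 6) = 4 * 4 * 4 * 4 * 4 * 4 = 4096

Answer: 4096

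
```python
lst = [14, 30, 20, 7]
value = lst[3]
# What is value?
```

Trace:
`lst = [14, 30, 20, 7]` → lst = [14, 30, 20, 7]
`value = lst[3]` → value = 7
So value = 7

Answer: 7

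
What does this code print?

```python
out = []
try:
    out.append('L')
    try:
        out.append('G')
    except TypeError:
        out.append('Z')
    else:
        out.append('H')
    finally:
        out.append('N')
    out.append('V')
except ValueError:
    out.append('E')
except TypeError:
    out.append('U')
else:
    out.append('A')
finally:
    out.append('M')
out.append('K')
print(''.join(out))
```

Execution trace: 'L' (try body) → 'G' (inner try body, no exception) → 'H' (inner else) → 'N' (inner finally) → 'V' (try body, no exception) → 'A' (else) → 'M' (finally) → 'K' (after the try/except). Output: LGHNVAMK

Answer: LGHNVAMK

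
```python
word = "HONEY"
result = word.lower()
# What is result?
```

Trace:
`word = "HONEY"` → word = 'HONEY'
`result = word.lower()` → result = 'honey'
So result = 'honey'

Answer: 'honey'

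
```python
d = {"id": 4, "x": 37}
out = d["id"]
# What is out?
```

Trace:
`d = {"id": 4, "x": 37}` → d = {'id': 4, 'x': 37}
`out = d["id"]` → out = 4
So out = 4

Answer: 4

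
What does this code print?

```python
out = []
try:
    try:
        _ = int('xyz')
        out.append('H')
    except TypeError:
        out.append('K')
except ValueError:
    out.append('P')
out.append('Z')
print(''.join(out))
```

Execution trace: 'P' (outer except ValueError) → 'Z' (after the try/except). Output: PZ

Answer: PZ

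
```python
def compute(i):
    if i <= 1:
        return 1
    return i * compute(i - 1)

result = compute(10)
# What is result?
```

compute(10) = 10 * 9 * 8 * 7 * 6 * 5 * 4 * 3 * 2 * 1 = 3628800

Answer: 3628800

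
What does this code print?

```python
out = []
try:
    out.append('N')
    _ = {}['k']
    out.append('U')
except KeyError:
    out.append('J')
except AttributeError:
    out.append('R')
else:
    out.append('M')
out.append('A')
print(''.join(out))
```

Execution trace: 'N' (try body) → 'J' (except KeyError) → 'A' (after the try/except). Output: NJA

Answer: NJA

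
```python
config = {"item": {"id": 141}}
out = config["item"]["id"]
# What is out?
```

Trace:
`config = {"item": {"id": 141}}` → config = {'item': {'id': 141}}
`out = config["item"]["id"]` → out = 141
So out = 141

Answer: 141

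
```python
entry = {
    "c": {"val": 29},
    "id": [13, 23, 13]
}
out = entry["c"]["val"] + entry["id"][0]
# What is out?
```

Trace:
`entry = { ...` → entry = {'c': {'val': 29}, 'id': [13, 23, 13]}
`out = entry["c"]["val"] + entry["id"][0]` → out = 42
So out = 42

Answer: 42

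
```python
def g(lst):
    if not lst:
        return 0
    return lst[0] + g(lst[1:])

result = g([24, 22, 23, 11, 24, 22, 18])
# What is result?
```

24 + 22 + 23 + 11 + 24 + 22 + 18 + 0 = 144

Answer: 144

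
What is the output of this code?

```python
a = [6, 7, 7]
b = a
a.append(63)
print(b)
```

Key concept: basic list aliasing.
Step by step:
`a = [6, 7, 7]` → a = [6, 7, 7]
`b = a` → b = [6, 7, 7] (same object as a)
`a.append(63)` → a = [6, 7, 7, 63] (same object as b); b = [6, 7, 7, 63] (same object as a)
`print(b)` → prints [6, 7, 7, 63]

Answer: [6, 7, 7, 63]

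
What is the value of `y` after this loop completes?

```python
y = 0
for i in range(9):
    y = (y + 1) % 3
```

Increment mod 3, 9 times = 0
`y` takes the values: 0 → 1 → 2 → 0 → 1 → 2 → 0 → 1 → 2 → 0

Answer: 0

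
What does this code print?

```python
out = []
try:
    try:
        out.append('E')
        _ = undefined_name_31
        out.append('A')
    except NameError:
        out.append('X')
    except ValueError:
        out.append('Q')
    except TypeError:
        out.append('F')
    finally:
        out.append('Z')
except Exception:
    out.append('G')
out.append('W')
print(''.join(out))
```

Execution trace: 'E' (inner try body) → 'X' (inner except NameError) → 'Z' (inner finally) → 'W' (after the try/except). Output: EXZW

Answer: EXZW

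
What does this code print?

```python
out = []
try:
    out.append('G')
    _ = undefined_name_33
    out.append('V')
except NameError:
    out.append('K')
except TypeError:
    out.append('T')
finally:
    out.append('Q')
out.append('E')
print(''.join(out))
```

Execution trace: 'G' (try body) → 'K' (except NameError) → 'Q' (finally) → 'E' (after the try/except). Output: GKQE

Answer: GKQE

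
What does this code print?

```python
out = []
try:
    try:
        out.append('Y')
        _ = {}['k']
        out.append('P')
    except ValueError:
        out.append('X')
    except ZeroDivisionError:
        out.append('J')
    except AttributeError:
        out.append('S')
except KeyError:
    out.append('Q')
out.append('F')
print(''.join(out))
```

Execution trace: 'Y' (try body) → 'Q' (outer except KeyError) → 'F' (after the try/except). Output: YQF

Answer: YQF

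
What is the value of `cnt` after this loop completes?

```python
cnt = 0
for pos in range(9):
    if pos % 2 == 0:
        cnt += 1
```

Count numbers divisible by 2 in range(9)
`cnt` takes the values: 0 → 1 → 2 → 3 → 4 → 5

Answer: 5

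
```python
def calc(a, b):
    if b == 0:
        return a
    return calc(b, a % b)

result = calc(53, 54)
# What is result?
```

calc(53, 54) -> calc(54, 53) -> calc(53, 1) -> calc(1, 0) -> 1

Answer: 1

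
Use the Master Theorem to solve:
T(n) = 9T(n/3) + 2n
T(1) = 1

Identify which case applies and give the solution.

a=9, b=3, f(n)=2n. log_3(9) = 2. Since c=1 < 2, Case 1 applies: T(n) = Θ(n^log_b(a)) = O(n^2).

Answer: O(n^2) - Case 1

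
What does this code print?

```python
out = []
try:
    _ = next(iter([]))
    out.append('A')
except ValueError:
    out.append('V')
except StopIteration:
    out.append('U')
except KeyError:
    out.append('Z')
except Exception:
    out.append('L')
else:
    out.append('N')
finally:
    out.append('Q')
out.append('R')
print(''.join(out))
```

Execution trace: 'U' (except StopIteration) → 'Q' (finally) → 'R' (after the try/except). Output: UQR

Answer: UQR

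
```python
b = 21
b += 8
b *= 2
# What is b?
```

Trace:
`b = 21` → b = 21
`b += 8` → b = 29
`b *= 2` → b = 58
So b = 58

Answer: 58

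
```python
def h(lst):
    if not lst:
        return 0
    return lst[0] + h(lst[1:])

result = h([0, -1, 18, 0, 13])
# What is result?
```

0 + (-1) + 18 + 0 + 13 + 0 = 30

Answer: 30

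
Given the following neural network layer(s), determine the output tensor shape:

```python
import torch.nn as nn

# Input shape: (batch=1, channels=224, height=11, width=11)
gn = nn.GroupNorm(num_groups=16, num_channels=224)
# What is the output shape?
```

Input: (1, 224, 11, 11) -> Output: (1, 224, 11, 11)

Answer: (1, 224, 11, 11)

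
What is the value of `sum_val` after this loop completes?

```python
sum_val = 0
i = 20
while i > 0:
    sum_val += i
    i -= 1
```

Sum 20 down to 1
`sum_val` takes the values: 0 → 20 → 39 → 57 → 74 → 90 → 105 → 119 → 132 → 144 → 155 → 165 → 174 → 182 → 189 → 195 → 200 → 204 → 207 → 209 → 210

Answer: 210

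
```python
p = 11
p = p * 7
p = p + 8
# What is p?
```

Trace:
`p = 11` → p = 11
`p = p * 7` → p = 77
`p = p + 8` → p = 85
So p = 85

Answer: 85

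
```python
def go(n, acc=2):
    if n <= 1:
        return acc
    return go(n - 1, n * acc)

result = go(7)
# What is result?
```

Accumulator trace (n, acc): (7, 2) -> (6, 14) -> (5, 84) -> (4, 420) -> (3, 1680) -> (2, 5040) -> (1, 10080) -> return 10080

Answer: 10080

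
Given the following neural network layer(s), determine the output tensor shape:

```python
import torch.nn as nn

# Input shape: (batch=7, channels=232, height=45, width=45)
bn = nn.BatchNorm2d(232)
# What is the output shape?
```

Input: (7, 232, 45, 45) -> Output: (7, 232, 45, 45)

Answer: (7, 232, 45, 45)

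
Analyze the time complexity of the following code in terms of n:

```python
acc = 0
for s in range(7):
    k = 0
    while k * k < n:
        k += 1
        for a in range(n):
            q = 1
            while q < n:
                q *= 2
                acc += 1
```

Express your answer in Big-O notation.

Each loop level contributes: 1 × √n × n × log n. Multiplying the contributions gives O(n√n log n).

Answer: O(n√n log n)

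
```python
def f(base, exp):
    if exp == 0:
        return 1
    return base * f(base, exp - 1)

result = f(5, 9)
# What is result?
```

f(5, 9) = 5 * 5 * 5 * 5 * 5 * 5 * 5 * 5 * 5 = 1953125

Answer: 1953125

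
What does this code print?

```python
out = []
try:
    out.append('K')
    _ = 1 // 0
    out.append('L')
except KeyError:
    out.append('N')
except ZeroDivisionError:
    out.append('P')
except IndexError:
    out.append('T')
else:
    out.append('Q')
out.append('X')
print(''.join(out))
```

Execution trace: 'K' (try body) → 'P' (except ZeroDivisionError) → 'X' (after the try/except). Output: KPX

Answer: KPX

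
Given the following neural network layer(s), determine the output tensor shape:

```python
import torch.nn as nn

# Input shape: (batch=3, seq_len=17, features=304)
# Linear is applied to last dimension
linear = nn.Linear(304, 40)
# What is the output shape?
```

Input: (3, 17, 304) -> Output: (3, 17, 40)

Answer: (3, 17, 40)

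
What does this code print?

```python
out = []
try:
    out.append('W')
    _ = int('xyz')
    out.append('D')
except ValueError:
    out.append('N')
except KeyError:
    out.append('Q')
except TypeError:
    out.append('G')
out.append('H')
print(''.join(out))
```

Execution trace: 'W' (try body) → 'N' (except ValueError) → 'H' (after the try/except). Output: WNH

Answer: WNH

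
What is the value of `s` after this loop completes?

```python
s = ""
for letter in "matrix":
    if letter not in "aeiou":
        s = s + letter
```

Remove vowels from 'matrix'
`s` takes the values: "" → "m" → "mt" → "mtr" → "mtrx"

Answer: "mtrx"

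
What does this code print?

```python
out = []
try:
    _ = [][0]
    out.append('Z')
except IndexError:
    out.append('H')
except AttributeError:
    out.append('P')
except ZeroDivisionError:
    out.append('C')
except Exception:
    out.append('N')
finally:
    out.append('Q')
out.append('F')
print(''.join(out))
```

Execution trace: 'H' (except IndexError) → 'Q' (finally) → 'F' (after the try/except). Output: HQF

Answer: HQF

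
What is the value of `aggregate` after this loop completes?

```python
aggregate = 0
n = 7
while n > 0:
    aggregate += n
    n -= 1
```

Sum 7 down to 1
`aggregate` takes the values: 0 → 7 → 13 → 18 → 22 → 25 → 27 → 28

Answer: 28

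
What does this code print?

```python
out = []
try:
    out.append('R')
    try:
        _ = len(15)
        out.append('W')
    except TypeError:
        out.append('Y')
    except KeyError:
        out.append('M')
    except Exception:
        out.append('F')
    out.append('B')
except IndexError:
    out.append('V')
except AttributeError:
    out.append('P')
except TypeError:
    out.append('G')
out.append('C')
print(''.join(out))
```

Execution trace: 'R' (try body) → 'Y' (inner except TypeError) → 'B' (try body, no exception) → 'C' (after the try/except). Output: RYBC

Answer: RYBC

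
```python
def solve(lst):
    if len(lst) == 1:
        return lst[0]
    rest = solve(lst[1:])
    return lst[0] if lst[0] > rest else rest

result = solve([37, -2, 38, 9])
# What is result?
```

Recursive max over [37, -2, 38, 9] = 38

Answer: 38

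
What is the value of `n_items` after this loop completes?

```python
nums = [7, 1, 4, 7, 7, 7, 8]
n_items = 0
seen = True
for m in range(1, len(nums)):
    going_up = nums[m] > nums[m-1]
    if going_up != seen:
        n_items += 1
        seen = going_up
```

Count direction changes in [7, 1, 4, 7, 7, 7, 8]
`n_items` takes the values: 0 → 1 → 2 → 3 → 4

Answer: 4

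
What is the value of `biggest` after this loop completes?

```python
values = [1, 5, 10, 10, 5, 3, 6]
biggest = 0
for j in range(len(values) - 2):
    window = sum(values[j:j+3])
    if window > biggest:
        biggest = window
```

Max sum of 3-element window in [1, 5, 10, 10, 5, 3, 6]
`biggest` takes the values: 0 → 16 → 25

Answer: 25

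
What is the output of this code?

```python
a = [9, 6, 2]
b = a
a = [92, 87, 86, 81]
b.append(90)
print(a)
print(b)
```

Key concept: rebinding vs mutation: a is rebound to a new list, b still points at the original.
Step by step:
`a = [9, 6, 2]` → a = [9, 6, 2]
`b = a` → b = [9, 6, 2] (same object as a)
`a = [92, 87, 86, 81]` → a = [92, 87, 86, 81]
`b.append(90)` → b = [9, 6, 2, 90]
`print(a)` → prints [92, 87, 86, 81]
`print(b)` → prints [9, 6, 2, 90]

Answer:
[92, 87, 86, 81]
[9, 6, 2, 90]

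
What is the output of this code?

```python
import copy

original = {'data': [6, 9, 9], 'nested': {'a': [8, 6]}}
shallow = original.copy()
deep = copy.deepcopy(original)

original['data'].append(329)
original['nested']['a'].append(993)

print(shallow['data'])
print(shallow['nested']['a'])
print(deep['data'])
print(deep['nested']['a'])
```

Key concept: comparing shallow vs deep copy.
Step by step:
`original = {'data': [6, 9, 9], 'nested': {'a': [8, 6]}}` → original = {'data': [6, 9, 9], 'nested': {'a': [8, 6]}}
`shallow = original.copy()` → shallow = {'data': [6, 9, 9], 'nested': {'a': [8, 6]}}
`deep = copy.deepcopy(original)` → deep = {'data': [6, 9, 9], 'nested': {'a': [8, 6]}}
`original['data'].append(329)` → original = {'data': [6, 9, 9, 329], 'nested': {'a': [8, 6]}}; shallow = {'data': [6, 9, 9, 329], 'nested': {'a': [8, 6]}}
`original['nested']['a'].append(993)` → original = {'data': [6, 9, 9, 329], 'nested': {'a': [8, 6, 993]}}; shallow = {'data': [6, 9, 9, 329], 'nested': {'a': [8, 6, 993]}}
`print(shallow['data'])` → prints [6, 9, 9, 329]
`print(shallow['nested']['a'])` → prints [8, 6, 993]
`print(deep['data'])` → prints [6, 9, 9]
`print(deep['nested']['a'])` → prints [8, 6]

Answer:
[6, 9, 9, 329]
[8, 6, 993]
[6, 9, 9]
[8, 6]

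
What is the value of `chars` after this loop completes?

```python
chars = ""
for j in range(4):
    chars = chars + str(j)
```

Concatenate digits 0 to 3
`chars` takes the values: "" → "0" → "01" → "012" → "0123"

Answer: "0123"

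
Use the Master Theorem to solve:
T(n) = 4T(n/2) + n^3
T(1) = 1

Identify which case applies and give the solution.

a=4, b=2, f(n)=n^3. log_2(4) = 2. Since c=3 > 2 and the regularity condition holds (4(n/2)^3 = (4/2^3)n^3 with 4/2^3 < 1), Case 3 applies: T(n) = Θ(f(n)) = O(n^3).

Answer: O(n^3) - Case 3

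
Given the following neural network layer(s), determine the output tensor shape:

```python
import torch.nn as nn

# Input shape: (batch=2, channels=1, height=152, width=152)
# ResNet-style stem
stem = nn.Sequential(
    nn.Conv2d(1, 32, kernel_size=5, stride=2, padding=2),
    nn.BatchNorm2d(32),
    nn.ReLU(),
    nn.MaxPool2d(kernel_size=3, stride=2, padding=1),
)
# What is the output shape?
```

Input: (2, 1, 152, 152) -> after Conv2d 5x5 stride=2: (2, 32, 76, 76) -> Output: (2, 32, 38, 38)

Answer: (2, 32, 38, 38)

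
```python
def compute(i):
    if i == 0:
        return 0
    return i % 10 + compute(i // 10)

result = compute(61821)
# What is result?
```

Sum of digits of 61821: 1 + 2 + 8 + 1 + 6 = 18

Answer: 18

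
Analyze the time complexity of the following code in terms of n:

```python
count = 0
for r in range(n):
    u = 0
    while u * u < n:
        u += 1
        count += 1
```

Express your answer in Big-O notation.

Each loop level contributes: n × √n. Multiplying the contributions gives O(n√n).

Answer: O(n√n)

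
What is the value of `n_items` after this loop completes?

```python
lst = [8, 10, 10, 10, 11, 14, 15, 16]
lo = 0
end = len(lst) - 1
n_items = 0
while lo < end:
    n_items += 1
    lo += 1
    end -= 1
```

Iterations until pointers meet (list length 8)
`n_items` takes the values: 0 → 1 → 2 → 3 → 4

Answer: 4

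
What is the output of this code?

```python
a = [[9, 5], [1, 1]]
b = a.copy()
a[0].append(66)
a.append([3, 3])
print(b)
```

Key concept: shallow copy with nested lists.
Step by step:
`a = [[9, 5], [1, 1]]` → a = [[9, 5], [1, 1]]
`b = a.copy()` → b = [[9, 5], [1, 1]]
`a[0].append(66)` → a = [[9, 5, 66], [1, 1]]; b = [[9, 5, 66], [1, 1]]
`a.append([3, 3])` → a = [[9, 5, 66], [1, 1], [3, 3]]
`print(b)` → prints [[9, 5, 66], [1, 1]]

Answer: [[9, 5, 66], [1, 1]]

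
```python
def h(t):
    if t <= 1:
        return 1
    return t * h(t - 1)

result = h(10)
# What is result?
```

h(10) = 10 * 9 * 8 * 7 * 6 * 5 * 4 * 3 * 2 * 1 = 3628800

Answer: 3628800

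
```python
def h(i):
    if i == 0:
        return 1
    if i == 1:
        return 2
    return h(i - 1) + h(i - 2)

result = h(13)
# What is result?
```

Build up from base cases: h(0)=1, h(1)=2, h(2)=3, h(3)=5, h(4)=8, h(5)=13, h(6)=21, ..., h(13)=610

Answer: 610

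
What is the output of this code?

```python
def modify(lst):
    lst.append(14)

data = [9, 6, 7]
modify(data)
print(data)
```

Key concept: function modifies passed list.
Step by step:
`data = [9, 6, 7]` → data = [9, 6, 7]
`modify(data)` → data = [9, 6, 7, 14]
`print(data)` → prints [9, 6, 7, 14]

Answer: [9, 6, 7, 14]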